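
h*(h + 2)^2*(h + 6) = h^4 + 10*h^3 + 28*h^2 + 24*h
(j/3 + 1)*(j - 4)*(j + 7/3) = j^3/3 + 4*j^2/9 - 43*j/9 - 28/3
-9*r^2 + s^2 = (-3*r + s)*(3*r + s)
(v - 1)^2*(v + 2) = v^3 - 3*v + 2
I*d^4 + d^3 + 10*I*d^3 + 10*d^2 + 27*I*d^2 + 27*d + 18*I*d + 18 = (d + 3)*(d + 6)*(d - I)*(I*d + I)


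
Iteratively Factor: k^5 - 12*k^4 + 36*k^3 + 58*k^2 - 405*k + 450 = (k - 2)*(k^4 - 10*k^3 + 16*k^2 + 90*k - 225) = (k - 5)*(k - 2)*(k^3 - 5*k^2 - 9*k + 45) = (k - 5)*(k - 3)*(k - 2)*(k^2 - 2*k - 15) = (k - 5)^2*(k - 3)*(k - 2)*(k + 3)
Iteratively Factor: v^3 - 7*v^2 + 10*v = (v - 2)*(v^2 - 5*v) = (v - 5)*(v - 2)*(v)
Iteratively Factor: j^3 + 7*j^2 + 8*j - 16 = (j + 4)*(j^2 + 3*j - 4) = (j + 4)^2*(j - 1)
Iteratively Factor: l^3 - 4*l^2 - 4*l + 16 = (l + 2)*(l^2 - 6*l + 8) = (l - 4)*(l + 2)*(l - 2)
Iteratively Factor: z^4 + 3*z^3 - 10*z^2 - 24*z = (z + 2)*(z^3 + z^2 - 12*z) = z*(z + 2)*(z^2 + z - 12) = z*(z + 2)*(z + 4)*(z - 3)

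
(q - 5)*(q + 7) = q^2 + 2*q - 35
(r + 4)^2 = r^2 + 8*r + 16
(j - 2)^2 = j^2 - 4*j + 4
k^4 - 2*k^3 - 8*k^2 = k^2*(k - 4)*(k + 2)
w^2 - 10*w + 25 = (w - 5)^2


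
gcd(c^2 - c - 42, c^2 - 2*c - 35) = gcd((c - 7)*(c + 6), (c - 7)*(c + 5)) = c - 7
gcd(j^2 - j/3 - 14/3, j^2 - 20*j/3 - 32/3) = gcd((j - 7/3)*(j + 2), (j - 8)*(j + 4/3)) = 1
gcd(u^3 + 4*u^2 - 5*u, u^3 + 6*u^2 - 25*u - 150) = u + 5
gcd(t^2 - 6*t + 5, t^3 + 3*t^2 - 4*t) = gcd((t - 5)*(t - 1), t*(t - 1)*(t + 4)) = t - 1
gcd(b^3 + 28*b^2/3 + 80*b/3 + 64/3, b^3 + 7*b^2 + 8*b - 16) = b^2 + 8*b + 16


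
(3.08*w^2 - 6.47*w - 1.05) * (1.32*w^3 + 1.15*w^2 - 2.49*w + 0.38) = 4.0656*w^5 - 4.9984*w^4 - 16.4957*w^3 + 16.0732*w^2 + 0.1559*w - 0.399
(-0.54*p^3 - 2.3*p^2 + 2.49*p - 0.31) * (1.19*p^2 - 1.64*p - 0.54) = -0.6426*p^5 - 1.8514*p^4 + 7.0267*p^3 - 3.2105*p^2 - 0.8362*p + 0.1674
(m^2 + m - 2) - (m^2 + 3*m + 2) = -2*m - 4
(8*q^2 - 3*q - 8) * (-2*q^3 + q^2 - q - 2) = -16*q^5 + 14*q^4 + 5*q^3 - 21*q^2 + 14*q + 16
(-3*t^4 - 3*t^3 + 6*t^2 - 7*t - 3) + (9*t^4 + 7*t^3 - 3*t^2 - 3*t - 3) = 6*t^4 + 4*t^3 + 3*t^2 - 10*t - 6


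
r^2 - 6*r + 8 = (r - 4)*(r - 2)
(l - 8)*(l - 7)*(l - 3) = l^3 - 18*l^2 + 101*l - 168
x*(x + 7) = x^2 + 7*x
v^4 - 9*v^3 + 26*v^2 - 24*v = v*(v - 4)*(v - 3)*(v - 2)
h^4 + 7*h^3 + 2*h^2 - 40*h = h*(h - 2)*(h + 4)*(h + 5)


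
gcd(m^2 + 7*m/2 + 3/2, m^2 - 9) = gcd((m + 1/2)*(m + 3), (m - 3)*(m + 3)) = m + 3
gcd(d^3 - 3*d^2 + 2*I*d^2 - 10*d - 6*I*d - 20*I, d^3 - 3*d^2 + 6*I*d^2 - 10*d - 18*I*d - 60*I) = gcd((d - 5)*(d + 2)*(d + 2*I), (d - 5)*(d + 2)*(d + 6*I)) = d^2 - 3*d - 10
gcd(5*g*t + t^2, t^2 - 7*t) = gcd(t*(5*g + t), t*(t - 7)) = t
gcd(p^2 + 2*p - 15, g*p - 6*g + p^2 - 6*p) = 1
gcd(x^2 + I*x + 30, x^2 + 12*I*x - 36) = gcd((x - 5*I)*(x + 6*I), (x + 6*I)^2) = x + 6*I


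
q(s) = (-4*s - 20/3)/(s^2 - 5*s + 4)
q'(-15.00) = 0.01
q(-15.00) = 0.18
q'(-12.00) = 0.01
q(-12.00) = 0.20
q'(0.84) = -138.13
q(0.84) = -19.83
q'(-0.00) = -3.08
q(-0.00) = -1.67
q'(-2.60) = -0.10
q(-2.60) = 0.16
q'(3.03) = 7.17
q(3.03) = 9.54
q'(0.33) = -7.36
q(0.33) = -3.25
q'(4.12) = 524.33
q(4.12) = -61.82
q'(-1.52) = -0.31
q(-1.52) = -0.04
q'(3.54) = 35.16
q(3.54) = 17.82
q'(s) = (5 - 2*s)*(-4*s - 20/3)/(s^2 - 5*s + 4)^2 - 4/(s^2 - 5*s + 4)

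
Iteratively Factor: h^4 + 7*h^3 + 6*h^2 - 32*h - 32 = (h - 2)*(h^3 + 9*h^2 + 24*h + 16) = (h - 2)*(h + 1)*(h^2 + 8*h + 16) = (h - 2)*(h + 1)*(h + 4)*(h + 4)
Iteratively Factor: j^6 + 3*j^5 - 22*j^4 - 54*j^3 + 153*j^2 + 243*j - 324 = (j + 3)*(j^5 - 22*j^3 + 12*j^2 + 117*j - 108) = (j + 3)^2*(j^4 - 3*j^3 - 13*j^2 + 51*j - 36) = (j - 3)*(j + 3)^2*(j^3 - 13*j + 12) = (j - 3)*(j - 1)*(j + 3)^2*(j^2 + j - 12) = (j - 3)*(j - 1)*(j + 3)^2*(j + 4)*(j - 3)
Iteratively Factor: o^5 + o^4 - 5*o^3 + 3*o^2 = (o - 1)*(o^4 + 2*o^3 - 3*o^2) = o*(o - 1)*(o^3 + 2*o^2 - 3*o) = o*(o - 1)^2*(o^2 + 3*o) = o*(o - 1)^2*(o + 3)*(o)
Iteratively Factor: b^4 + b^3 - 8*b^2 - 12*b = (b + 2)*(b^3 - b^2 - 6*b) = (b + 2)^2*(b^2 - 3*b) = b*(b + 2)^2*(b - 3)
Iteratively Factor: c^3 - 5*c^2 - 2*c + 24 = (c - 3)*(c^2 - 2*c - 8) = (c - 3)*(c + 2)*(c - 4)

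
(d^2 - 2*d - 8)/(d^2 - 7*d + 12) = (d + 2)/(d - 3)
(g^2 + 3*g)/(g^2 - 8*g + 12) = g*(g + 3)/(g^2 - 8*g + 12)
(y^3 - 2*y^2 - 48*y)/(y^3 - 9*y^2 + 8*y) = (y + 6)/(y - 1)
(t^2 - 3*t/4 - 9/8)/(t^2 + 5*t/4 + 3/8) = (2*t - 3)/(2*t + 1)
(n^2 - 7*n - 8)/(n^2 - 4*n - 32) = (n + 1)/(n + 4)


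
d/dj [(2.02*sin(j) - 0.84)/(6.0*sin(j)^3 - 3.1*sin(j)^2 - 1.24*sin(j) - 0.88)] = (-24.24*sin(j)^3 + 21.382*sin(j)^2 - 5.208*sin(j) - 2.8192)*cos(j)/(36.0*sin(j)^6 - 37.2*sin(j)^5 - 5.27*sin(j)^4 - 2.872*sin(j)^3 + 6.9936*sin(j)^2 + 2.1824*sin(j) + 0.7744)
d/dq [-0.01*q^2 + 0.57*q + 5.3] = 0.57 - 0.02*q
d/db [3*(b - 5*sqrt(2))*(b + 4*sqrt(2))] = 6*b - 3*sqrt(2)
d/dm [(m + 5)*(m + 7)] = 2*m + 12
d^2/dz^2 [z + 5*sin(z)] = -5*sin(z)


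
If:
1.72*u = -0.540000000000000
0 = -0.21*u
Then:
No Solution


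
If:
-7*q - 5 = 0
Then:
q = -5/7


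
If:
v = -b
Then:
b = -v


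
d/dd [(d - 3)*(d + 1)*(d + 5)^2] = 4*d^3 + 24*d^2 + 4*d - 80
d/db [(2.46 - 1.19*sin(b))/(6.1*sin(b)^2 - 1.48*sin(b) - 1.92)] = (7.259*sin(b)^2 - 30.012*sin(b) + 5.9256)*cos(b)/(37.21*sin(b)^4 - 18.056*sin(b)^3 - 21.2336*sin(b)^2 + 5.6832*sin(b) + 3.6864)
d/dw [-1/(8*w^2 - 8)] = w/(4*(w^2 - 1)^2)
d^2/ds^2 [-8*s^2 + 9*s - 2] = -16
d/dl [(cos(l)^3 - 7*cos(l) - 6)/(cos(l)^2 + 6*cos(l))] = (-cos(l)^4 - 12*cos(l)^3 - 7*cos(l)^2 - 12*cos(l) - 36)*sin(l)/((cos(l) + 6)^2*cos(l)^2)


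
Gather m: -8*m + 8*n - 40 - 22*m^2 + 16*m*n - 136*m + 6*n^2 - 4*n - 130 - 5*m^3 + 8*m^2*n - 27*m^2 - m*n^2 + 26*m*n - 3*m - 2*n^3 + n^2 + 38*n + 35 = -5*m^3 + m^2*(8*n - 49) + m*(-n^2 + 42*n - 147) - 2*n^3 + 7*n^2 + 42*n - 135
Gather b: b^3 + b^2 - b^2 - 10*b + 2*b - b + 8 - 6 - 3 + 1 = b^3 - 9*b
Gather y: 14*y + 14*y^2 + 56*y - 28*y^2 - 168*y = -14*y^2 - 98*y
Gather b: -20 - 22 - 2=-44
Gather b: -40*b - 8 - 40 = -40*b - 48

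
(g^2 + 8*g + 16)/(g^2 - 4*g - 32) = (g + 4)/(g - 8)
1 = 1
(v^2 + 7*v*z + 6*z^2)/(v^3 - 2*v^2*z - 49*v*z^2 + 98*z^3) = (v^2 + 7*v*z + 6*z^2)/(v^3 - 2*v^2*z - 49*v*z^2 + 98*z^3)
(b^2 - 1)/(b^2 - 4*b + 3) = (b + 1)/(b - 3)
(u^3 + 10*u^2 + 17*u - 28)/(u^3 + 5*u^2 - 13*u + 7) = (u + 4)/(u - 1)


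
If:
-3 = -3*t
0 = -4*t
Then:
No Solution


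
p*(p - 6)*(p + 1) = p^3 - 5*p^2 - 6*p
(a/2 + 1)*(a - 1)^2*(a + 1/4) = a^4/2 + a^3/8 - 3*a^2/2 + 5*a/8 + 1/4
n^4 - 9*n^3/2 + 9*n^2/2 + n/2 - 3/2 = (n - 3)*(n - 1)^2*(n + 1/2)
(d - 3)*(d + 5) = d^2 + 2*d - 15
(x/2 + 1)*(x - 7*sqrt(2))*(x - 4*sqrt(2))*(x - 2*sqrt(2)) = x^4/2 - 13*sqrt(2)*x^3/2 + x^3 - 13*sqrt(2)*x^2 + 50*x^2 - 56*sqrt(2)*x + 100*x - 112*sqrt(2)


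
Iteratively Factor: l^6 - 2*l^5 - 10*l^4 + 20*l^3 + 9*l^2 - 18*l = (l - 2)*(l^5 - 10*l^3 + 9*l) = (l - 3)*(l - 2)*(l^4 + 3*l^3 - l^2 - 3*l) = (l - 3)*(l - 2)*(l - 1)*(l^3 + 4*l^2 + 3*l) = (l - 3)*(l - 2)*(l - 1)*(l + 1)*(l^2 + 3*l) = l*(l - 3)*(l - 2)*(l - 1)*(l + 1)*(l + 3)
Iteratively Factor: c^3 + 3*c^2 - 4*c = (c + 4)*(c^2 - c) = c*(c + 4)*(c - 1)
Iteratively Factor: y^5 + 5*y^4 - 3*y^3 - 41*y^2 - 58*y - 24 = (y + 2)*(y^4 + 3*y^3 - 9*y^2 - 23*y - 12) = (y + 2)*(y + 4)*(y^3 - y^2 - 5*y - 3) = (y + 1)*(y + 2)*(y + 4)*(y^2 - 2*y - 3) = (y + 1)^2*(y + 2)*(y + 4)*(y - 3)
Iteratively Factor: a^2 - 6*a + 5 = (a - 5)*(a - 1)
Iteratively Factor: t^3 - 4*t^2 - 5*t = (t + 1)*(t^2 - 5*t) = (t - 5)*(t + 1)*(t)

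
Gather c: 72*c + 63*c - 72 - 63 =135*c - 135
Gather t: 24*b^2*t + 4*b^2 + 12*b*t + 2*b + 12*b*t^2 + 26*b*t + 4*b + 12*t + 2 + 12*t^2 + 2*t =4*b^2 + 6*b + t^2*(12*b + 12) + t*(24*b^2 + 38*b + 14) + 2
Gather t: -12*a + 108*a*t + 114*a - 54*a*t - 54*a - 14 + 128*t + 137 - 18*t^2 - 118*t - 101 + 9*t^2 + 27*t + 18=48*a - 9*t^2 + t*(54*a + 37) + 40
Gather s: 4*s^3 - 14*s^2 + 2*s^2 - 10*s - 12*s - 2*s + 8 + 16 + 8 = 4*s^3 - 12*s^2 - 24*s + 32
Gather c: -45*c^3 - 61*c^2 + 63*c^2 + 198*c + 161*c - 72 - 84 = -45*c^3 + 2*c^2 + 359*c - 156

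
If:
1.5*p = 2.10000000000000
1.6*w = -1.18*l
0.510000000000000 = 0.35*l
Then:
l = 1.46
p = 1.40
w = -1.07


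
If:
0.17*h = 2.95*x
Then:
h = 17.3529411764706*x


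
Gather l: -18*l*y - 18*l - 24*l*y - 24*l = l*(-42*y - 42)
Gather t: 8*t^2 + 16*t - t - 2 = 8*t^2 + 15*t - 2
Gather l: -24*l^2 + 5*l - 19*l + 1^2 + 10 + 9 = -24*l^2 - 14*l + 20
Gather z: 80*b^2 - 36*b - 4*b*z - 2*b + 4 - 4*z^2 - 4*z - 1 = 80*b^2 - 38*b - 4*z^2 + z*(-4*b - 4) + 3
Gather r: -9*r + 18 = 18 - 9*r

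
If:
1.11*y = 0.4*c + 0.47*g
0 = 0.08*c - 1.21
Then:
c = 15.12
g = 2.36170212765957*y - 12.8723404255319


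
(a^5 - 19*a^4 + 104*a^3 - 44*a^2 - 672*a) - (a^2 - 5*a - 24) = a^5 - 19*a^4 + 104*a^3 - 45*a^2 - 667*a + 24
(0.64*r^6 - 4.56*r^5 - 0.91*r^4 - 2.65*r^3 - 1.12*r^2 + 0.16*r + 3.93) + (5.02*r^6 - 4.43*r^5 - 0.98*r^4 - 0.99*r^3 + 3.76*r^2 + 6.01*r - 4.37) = 5.66*r^6 - 8.99*r^5 - 1.89*r^4 - 3.64*r^3 + 2.64*r^2 + 6.17*r - 0.44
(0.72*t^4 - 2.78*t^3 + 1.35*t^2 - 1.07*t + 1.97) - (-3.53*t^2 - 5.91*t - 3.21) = 0.72*t^4 - 2.78*t^3 + 4.88*t^2 + 4.84*t + 5.18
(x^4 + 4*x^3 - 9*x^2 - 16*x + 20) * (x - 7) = x^5 - 3*x^4 - 37*x^3 + 47*x^2 + 132*x - 140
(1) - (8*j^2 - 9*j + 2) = -8*j^2 + 9*j - 1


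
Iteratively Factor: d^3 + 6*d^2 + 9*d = (d + 3)*(d^2 + 3*d) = d*(d + 3)*(d + 3)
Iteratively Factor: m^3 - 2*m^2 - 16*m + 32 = (m - 4)*(m^2 + 2*m - 8) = (m - 4)*(m - 2)*(m + 4)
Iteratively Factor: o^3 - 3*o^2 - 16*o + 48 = (o - 3)*(o^2 - 16) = (o - 3)*(o + 4)*(o - 4)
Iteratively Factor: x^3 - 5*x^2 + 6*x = (x - 3)*(x^2 - 2*x) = x*(x - 3)*(x - 2)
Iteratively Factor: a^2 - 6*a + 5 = (a - 5)*(a - 1)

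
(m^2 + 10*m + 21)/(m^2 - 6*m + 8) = (m^2 + 10*m + 21)/(m^2 - 6*m + 8)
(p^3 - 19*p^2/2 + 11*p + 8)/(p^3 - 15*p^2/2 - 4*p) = (p - 2)/p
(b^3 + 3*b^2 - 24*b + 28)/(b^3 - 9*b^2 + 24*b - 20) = (b + 7)/(b - 5)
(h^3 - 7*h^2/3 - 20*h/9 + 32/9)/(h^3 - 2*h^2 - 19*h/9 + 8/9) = (3*h^2 + h - 4)/(3*h^2 + 2*h - 1)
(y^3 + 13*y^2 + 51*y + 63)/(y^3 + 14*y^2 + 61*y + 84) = (y + 3)/(y + 4)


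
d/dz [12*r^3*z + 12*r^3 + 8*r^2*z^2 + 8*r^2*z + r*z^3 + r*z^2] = r*(12*r^2 + 16*r*z + 8*r + 3*z^2 + 2*z)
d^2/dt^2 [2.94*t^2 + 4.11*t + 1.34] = 5.88000000000000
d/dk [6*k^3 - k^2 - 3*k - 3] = 18*k^2 - 2*k - 3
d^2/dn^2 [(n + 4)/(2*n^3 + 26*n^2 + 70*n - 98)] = (3*n^3 + 21*n^2 + 109*n + 187)/(n^7 + 25*n^6 + 213*n^5 + 573*n^4 - 861*n^3 - 3381*n^2 + 5831*n - 2401)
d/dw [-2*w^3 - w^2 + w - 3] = -6*w^2 - 2*w + 1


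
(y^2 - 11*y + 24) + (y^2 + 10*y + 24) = 2*y^2 - y + 48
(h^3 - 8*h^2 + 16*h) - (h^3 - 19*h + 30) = -8*h^2 + 35*h - 30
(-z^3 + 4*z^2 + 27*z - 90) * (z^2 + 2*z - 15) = -z^5 + 2*z^4 + 50*z^3 - 96*z^2 - 585*z + 1350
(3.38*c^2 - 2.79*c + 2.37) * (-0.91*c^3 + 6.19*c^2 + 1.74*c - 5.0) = -3.0758*c^5 + 23.4611*c^4 - 13.5456*c^3 - 7.0843*c^2 + 18.0738*c - 11.85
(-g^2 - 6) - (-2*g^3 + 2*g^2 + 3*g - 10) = 2*g^3 - 3*g^2 - 3*g + 4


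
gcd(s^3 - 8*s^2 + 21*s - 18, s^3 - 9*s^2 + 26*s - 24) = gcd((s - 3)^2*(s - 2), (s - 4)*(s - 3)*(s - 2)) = s^2 - 5*s + 6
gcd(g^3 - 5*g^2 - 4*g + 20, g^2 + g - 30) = g - 5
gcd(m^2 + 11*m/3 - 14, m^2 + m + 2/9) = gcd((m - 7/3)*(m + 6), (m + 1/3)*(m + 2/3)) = 1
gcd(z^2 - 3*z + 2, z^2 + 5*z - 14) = z - 2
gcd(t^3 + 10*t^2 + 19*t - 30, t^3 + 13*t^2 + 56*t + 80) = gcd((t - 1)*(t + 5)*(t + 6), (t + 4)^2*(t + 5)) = t + 5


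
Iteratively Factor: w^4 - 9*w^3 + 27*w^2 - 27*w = (w - 3)*(w^3 - 6*w^2 + 9*w) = (w - 3)^2*(w^2 - 3*w) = (w - 3)^3*(w)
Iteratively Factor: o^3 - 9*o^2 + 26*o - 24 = (o - 2)*(o^2 - 7*o + 12) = (o - 3)*(o - 2)*(o - 4)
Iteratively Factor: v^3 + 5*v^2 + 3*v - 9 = (v - 1)*(v^2 + 6*v + 9) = (v - 1)*(v + 3)*(v + 3)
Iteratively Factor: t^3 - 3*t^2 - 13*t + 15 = (t - 5)*(t^2 + 2*t - 3) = (t - 5)*(t - 1)*(t + 3)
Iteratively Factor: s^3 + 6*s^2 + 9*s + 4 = (s + 4)*(s^2 + 2*s + 1) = (s + 1)*(s + 4)*(s + 1)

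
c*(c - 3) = c^2 - 3*c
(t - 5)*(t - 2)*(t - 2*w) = t^3 - 2*t^2*w - 7*t^2 + 14*t*w + 10*t - 20*w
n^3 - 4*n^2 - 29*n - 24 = (n - 8)*(n + 1)*(n + 3)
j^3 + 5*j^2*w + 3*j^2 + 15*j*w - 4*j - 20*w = (j - 1)*(j + 4)*(j + 5*w)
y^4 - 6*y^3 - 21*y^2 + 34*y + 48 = (y - 8)*(y - 2)*(y + 1)*(y + 3)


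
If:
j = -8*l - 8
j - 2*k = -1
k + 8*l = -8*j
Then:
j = 1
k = 1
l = -9/8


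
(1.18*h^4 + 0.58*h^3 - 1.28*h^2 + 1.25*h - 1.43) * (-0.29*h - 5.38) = -0.3422*h^5 - 6.5166*h^4 - 2.7492*h^3 + 6.5239*h^2 - 6.3103*h + 7.6934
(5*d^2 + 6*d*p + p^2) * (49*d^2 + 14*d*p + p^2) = 245*d^4 + 364*d^3*p + 138*d^2*p^2 + 20*d*p^3 + p^4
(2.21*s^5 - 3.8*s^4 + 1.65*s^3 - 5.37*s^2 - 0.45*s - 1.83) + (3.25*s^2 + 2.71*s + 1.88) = 2.21*s^5 - 3.8*s^4 + 1.65*s^3 - 2.12*s^2 + 2.26*s + 0.0499999999999998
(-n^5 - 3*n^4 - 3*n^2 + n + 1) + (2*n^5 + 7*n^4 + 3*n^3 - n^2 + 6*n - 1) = n^5 + 4*n^4 + 3*n^3 - 4*n^2 + 7*n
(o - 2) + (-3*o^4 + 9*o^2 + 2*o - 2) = -3*o^4 + 9*o^2 + 3*o - 4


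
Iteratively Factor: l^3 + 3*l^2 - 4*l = (l + 4)*(l^2 - l) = (l - 1)*(l + 4)*(l)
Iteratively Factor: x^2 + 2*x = (x + 2)*(x)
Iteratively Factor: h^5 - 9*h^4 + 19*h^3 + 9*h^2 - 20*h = (h - 1)*(h^4 - 8*h^3 + 11*h^2 + 20*h) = h*(h - 1)*(h^3 - 8*h^2 + 11*h + 20) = h*(h - 1)*(h + 1)*(h^2 - 9*h + 20) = h*(h - 5)*(h - 1)*(h + 1)*(h - 4)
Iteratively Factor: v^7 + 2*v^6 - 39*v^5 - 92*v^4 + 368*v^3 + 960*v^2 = (v)*(v^6 + 2*v^5 - 39*v^4 - 92*v^3 + 368*v^2 + 960*v) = v*(v + 4)*(v^5 - 2*v^4 - 31*v^3 + 32*v^2 + 240*v) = v*(v + 3)*(v + 4)*(v^4 - 5*v^3 - 16*v^2 + 80*v) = v^2*(v + 3)*(v + 4)*(v^3 - 5*v^2 - 16*v + 80) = v^2*(v + 3)*(v + 4)^2*(v^2 - 9*v + 20) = v^2*(v - 4)*(v + 3)*(v + 4)^2*(v - 5)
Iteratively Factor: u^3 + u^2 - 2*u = (u + 2)*(u^2 - u) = (u - 1)*(u + 2)*(u)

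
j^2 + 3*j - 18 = (j - 3)*(j + 6)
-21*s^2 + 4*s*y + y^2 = (-3*s + y)*(7*s + y)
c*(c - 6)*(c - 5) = c^3 - 11*c^2 + 30*c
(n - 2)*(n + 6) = n^2 + 4*n - 12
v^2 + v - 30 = (v - 5)*(v + 6)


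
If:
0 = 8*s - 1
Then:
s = 1/8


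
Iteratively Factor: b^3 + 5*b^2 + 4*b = (b + 1)*(b^2 + 4*b) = b*(b + 1)*(b + 4)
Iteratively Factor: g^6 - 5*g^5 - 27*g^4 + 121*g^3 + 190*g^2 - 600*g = (g - 5)*(g^5 - 27*g^3 - 14*g^2 + 120*g) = (g - 5)*(g + 4)*(g^4 - 4*g^3 - 11*g^2 + 30*g) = (g - 5)*(g + 3)*(g + 4)*(g^3 - 7*g^2 + 10*g) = (g - 5)^2*(g + 3)*(g + 4)*(g^2 - 2*g) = (g - 5)^2*(g - 2)*(g + 3)*(g + 4)*(g)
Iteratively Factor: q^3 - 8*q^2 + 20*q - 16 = (q - 4)*(q^2 - 4*q + 4) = (q - 4)*(q - 2)*(q - 2)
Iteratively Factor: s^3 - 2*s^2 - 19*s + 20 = (s - 5)*(s^2 + 3*s - 4) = (s - 5)*(s - 1)*(s + 4)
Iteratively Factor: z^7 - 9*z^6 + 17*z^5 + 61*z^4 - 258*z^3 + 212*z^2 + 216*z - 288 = (z - 2)*(z^6 - 7*z^5 + 3*z^4 + 67*z^3 - 124*z^2 - 36*z + 144) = (z - 2)*(z + 1)*(z^5 - 8*z^4 + 11*z^3 + 56*z^2 - 180*z + 144) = (z - 2)^2*(z + 1)*(z^4 - 6*z^3 - z^2 + 54*z - 72) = (z - 3)*(z - 2)^2*(z + 1)*(z^3 - 3*z^2 - 10*z + 24) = (z - 3)*(z - 2)^2*(z + 1)*(z + 3)*(z^2 - 6*z + 8) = (z - 4)*(z - 3)*(z - 2)^2*(z + 1)*(z + 3)*(z - 2)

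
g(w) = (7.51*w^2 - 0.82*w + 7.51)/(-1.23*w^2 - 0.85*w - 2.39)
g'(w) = (2.46*w + 0.85)*(7.51*w^2 - 0.82*w + 7.51)/(-1.23*w^2 - 0.85*w - 2.39)^2 + (15.02*w - 0.82)/(-1.23*w^2 - 0.85*w - 2.39)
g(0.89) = -3.09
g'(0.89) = -0.77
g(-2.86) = -7.11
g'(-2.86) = -0.02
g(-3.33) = -7.09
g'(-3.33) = -0.09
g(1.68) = -3.75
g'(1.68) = -0.79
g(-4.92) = -6.91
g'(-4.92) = -0.11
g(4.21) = -4.94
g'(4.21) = -0.25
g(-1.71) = -6.81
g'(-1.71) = 0.80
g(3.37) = -4.68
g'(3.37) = -0.36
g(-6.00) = -6.80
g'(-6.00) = -0.09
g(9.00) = -5.55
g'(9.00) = -0.06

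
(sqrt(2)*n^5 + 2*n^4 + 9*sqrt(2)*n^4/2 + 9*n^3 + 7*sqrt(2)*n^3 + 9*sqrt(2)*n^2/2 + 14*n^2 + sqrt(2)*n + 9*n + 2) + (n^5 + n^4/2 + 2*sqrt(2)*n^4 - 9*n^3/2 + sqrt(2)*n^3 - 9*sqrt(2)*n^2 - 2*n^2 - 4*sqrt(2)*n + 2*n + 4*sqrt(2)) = n^5 + sqrt(2)*n^5 + 5*n^4/2 + 13*sqrt(2)*n^4/2 + 9*n^3/2 + 8*sqrt(2)*n^3 - 9*sqrt(2)*n^2/2 + 12*n^2 - 3*sqrt(2)*n + 11*n + 2 + 4*sqrt(2)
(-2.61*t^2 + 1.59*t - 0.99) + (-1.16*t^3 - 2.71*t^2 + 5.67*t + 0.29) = -1.16*t^3 - 5.32*t^2 + 7.26*t - 0.7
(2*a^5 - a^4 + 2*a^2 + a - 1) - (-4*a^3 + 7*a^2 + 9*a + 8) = 2*a^5 - a^4 + 4*a^3 - 5*a^2 - 8*a - 9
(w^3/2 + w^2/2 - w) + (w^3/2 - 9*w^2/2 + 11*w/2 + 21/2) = w^3 - 4*w^2 + 9*w/2 + 21/2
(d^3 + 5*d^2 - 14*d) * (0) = 0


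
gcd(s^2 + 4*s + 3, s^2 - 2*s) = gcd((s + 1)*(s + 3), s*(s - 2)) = 1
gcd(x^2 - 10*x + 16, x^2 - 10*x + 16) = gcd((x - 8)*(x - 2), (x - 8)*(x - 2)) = x^2 - 10*x + 16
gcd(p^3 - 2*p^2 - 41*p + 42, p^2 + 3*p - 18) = p + 6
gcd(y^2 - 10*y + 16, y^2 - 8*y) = y - 8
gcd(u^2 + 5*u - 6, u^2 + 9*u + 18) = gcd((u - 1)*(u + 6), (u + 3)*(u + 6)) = u + 6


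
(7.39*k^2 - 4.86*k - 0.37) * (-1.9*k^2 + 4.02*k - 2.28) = -14.041*k^4 + 38.9418*k^3 - 35.6834*k^2 + 9.5934*k + 0.8436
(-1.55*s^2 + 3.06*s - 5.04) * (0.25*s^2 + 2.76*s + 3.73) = -0.3875*s^4 - 3.513*s^3 + 1.4041*s^2 - 2.4966*s - 18.7992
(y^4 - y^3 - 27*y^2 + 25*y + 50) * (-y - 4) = -y^5 - 3*y^4 + 31*y^3 + 83*y^2 - 150*y - 200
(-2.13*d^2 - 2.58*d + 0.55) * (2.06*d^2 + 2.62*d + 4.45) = -4.3878*d^4 - 10.8954*d^3 - 15.1051*d^2 - 10.04*d + 2.4475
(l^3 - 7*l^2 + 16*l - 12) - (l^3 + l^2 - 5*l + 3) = -8*l^2 + 21*l - 15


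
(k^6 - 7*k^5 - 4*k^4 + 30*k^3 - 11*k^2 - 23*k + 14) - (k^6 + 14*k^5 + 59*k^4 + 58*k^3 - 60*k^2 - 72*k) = -21*k^5 - 63*k^4 - 28*k^3 + 49*k^2 + 49*k + 14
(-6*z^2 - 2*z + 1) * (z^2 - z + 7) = -6*z^4 + 4*z^3 - 39*z^2 - 15*z + 7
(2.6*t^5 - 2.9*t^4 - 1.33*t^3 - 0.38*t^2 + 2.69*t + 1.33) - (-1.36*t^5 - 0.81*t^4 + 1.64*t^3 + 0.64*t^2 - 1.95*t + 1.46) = 3.96*t^5 - 2.09*t^4 - 2.97*t^3 - 1.02*t^2 + 4.64*t - 0.13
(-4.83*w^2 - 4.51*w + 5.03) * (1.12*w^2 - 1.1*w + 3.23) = -5.4096*w^4 + 0.2618*w^3 - 5.0063*w^2 - 20.1003*w + 16.2469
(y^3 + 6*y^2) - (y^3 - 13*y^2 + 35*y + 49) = 19*y^2 - 35*y - 49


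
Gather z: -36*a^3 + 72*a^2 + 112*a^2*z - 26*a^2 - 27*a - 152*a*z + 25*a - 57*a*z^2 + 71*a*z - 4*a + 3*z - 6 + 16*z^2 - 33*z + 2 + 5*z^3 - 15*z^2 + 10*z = -36*a^3 + 46*a^2 - 6*a + 5*z^3 + z^2*(1 - 57*a) + z*(112*a^2 - 81*a - 20) - 4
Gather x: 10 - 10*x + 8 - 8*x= 18 - 18*x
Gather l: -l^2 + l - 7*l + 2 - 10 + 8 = -l^2 - 6*l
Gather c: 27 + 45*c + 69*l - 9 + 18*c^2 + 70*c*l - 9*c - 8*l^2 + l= 18*c^2 + c*(70*l + 36) - 8*l^2 + 70*l + 18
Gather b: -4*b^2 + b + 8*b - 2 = -4*b^2 + 9*b - 2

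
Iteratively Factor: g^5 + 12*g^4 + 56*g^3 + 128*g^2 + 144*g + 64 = (g + 2)*(g^4 + 10*g^3 + 36*g^2 + 56*g + 32) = (g + 2)^2*(g^3 + 8*g^2 + 20*g + 16) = (g + 2)^3*(g^2 + 6*g + 8) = (g + 2)^3*(g + 4)*(g + 2)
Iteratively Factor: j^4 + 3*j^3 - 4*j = (j)*(j^3 + 3*j^2 - 4) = j*(j - 1)*(j^2 + 4*j + 4) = j*(j - 1)*(j + 2)*(j + 2)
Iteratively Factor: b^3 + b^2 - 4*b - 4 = (b + 2)*(b^2 - b - 2) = (b - 2)*(b + 2)*(b + 1)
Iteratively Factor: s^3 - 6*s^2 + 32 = (s - 4)*(s^2 - 2*s - 8) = (s - 4)*(s + 2)*(s - 4)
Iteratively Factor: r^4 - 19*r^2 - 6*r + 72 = (r + 3)*(r^3 - 3*r^2 - 10*r + 24) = (r - 4)*(r + 3)*(r^2 + r - 6) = (r - 4)*(r + 3)^2*(r - 2)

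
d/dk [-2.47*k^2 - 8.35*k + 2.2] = -4.94*k - 8.35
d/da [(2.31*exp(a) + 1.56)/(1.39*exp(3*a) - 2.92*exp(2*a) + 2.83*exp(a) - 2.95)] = (-6.4218*exp(3*a) + 0.239999999999999*exp(2*a) + 9.1104*exp(a) - 11.2293)*exp(a)/(1.9321*exp(6*a) - 8.1176*exp(5*a) + 16.3938*exp(4*a) - 24.7282*exp(3*a) + 25.2369*exp(2*a) - 16.697*exp(a) + 8.7025)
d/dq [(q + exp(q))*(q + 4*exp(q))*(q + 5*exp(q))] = 10*q^2*exp(q) + 3*q^2 + 58*q*exp(2*q) + 20*q*exp(q) + 60*exp(3*q) + 29*exp(2*q)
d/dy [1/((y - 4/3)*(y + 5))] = 3*(-6*y - 11)/(9*y^4 + 66*y^3 + y^2 - 440*y + 400)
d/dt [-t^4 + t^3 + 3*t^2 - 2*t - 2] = -4*t^3 + 3*t^2 + 6*t - 2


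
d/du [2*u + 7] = 2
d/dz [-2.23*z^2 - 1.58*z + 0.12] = -4.46*z - 1.58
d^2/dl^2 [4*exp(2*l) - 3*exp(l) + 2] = (16*exp(l) - 3)*exp(l)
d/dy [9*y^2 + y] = 18*y + 1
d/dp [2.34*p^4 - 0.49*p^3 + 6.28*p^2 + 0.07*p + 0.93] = 9.36*p^3 - 1.47*p^2 + 12.56*p + 0.07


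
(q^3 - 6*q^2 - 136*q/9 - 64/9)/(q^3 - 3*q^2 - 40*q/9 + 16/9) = (3*q^2 - 22*q - 16)/(3*q^2 - 13*q + 4)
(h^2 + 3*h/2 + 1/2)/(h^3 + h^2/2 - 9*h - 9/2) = (h + 1)/(h^2 - 9)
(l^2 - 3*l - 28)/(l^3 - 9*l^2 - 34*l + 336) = (l + 4)/(l^2 - 2*l - 48)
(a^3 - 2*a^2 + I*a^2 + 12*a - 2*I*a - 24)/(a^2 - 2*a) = a + I + 12/a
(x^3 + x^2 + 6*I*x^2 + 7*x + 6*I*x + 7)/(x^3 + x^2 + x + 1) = (x + 7*I)/(x + I)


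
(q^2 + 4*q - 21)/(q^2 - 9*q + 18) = (q + 7)/(q - 6)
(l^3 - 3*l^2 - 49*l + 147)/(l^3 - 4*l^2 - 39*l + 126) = (l + 7)/(l + 6)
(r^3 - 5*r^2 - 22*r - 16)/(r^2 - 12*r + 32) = (r^2 + 3*r + 2)/(r - 4)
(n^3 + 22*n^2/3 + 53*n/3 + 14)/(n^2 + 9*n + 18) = (3*n^2 + 13*n + 14)/(3*(n + 6))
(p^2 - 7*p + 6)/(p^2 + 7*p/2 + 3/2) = 2*(p^2 - 7*p + 6)/(2*p^2 + 7*p + 3)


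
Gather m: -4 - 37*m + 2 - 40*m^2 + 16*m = -40*m^2 - 21*m - 2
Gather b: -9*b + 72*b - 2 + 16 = 63*b + 14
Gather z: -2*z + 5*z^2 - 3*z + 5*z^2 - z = 10*z^2 - 6*z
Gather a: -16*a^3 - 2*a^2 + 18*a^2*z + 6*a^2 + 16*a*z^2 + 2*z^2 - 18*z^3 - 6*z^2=-16*a^3 + a^2*(18*z + 4) + 16*a*z^2 - 18*z^3 - 4*z^2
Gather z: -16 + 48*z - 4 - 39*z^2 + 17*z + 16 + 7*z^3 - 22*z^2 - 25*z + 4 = 7*z^3 - 61*z^2 + 40*z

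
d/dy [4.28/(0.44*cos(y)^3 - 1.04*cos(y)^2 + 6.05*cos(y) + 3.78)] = (5.6496*cos(y)^2 - 8.9024*cos(y) + 25.894)*sin(y)/(0.44*cos(y)^3 - 1.04*cos(y)^2 + 6.05*cos(y) + 3.78)^2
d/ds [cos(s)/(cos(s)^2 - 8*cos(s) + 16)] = (cos(s) + 4)*sin(s)/(cos(s) - 4)^3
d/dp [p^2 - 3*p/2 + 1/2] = 2*p - 3/2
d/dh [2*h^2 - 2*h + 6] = 4*h - 2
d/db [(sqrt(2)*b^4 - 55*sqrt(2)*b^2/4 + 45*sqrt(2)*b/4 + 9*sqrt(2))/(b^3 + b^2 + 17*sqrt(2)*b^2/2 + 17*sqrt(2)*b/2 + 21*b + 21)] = sqrt(2)*((16*b^3 - 110*b + 45)*(2*b^3 + 2*b^2 + 17*sqrt(2)*b^2 + 17*sqrt(2)*b + 42*b + 42) - (4*b^4 - 55*b^2 + 45*b + 36)*(6*b^2 + 4*b + 34*sqrt(2)*b + 17*sqrt(2) + 42))/(2*(2*b^3 + 2*b^2 + 17*sqrt(2)*b^2 + 17*sqrt(2)*b + 42*b + 42)^2)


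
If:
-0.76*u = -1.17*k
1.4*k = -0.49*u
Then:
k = 0.00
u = 0.00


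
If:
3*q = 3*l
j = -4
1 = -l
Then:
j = -4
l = -1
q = -1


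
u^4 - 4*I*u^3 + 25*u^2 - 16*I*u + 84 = (u - 7*I)*(u - 2*I)*(u + 2*I)*(u + 3*I)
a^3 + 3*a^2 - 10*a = a*(a - 2)*(a + 5)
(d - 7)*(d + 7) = d^2 - 49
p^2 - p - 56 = (p - 8)*(p + 7)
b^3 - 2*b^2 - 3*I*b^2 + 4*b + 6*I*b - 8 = (b - 2)*(b - 4*I)*(b + I)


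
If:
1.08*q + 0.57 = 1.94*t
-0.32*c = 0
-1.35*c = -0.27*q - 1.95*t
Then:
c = 0.00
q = -0.42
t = 0.06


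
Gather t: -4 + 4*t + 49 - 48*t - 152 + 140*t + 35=96*t - 72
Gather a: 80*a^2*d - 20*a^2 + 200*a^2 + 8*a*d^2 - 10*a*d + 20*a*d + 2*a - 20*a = a^2*(80*d + 180) + a*(8*d^2 + 10*d - 18)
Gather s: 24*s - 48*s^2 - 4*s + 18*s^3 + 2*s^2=18*s^3 - 46*s^2 + 20*s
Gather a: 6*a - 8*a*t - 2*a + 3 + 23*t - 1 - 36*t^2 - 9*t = a*(4 - 8*t) - 36*t^2 + 14*t + 2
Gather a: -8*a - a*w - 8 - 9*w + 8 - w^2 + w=a*(-w - 8) - w^2 - 8*w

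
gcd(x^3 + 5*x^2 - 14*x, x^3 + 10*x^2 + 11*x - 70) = x^2 + 5*x - 14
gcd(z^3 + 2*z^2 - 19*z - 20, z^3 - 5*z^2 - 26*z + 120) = z^2 + z - 20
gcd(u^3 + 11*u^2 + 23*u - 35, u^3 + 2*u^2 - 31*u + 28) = u^2 + 6*u - 7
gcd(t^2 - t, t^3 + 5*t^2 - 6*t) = t^2 - t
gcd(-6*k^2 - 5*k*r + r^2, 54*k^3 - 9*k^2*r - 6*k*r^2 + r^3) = -6*k + r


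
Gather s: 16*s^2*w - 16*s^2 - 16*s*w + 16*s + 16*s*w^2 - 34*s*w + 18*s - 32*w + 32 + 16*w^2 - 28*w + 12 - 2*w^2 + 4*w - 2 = s^2*(16*w - 16) + s*(16*w^2 - 50*w + 34) + 14*w^2 - 56*w + 42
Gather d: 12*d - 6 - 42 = 12*d - 48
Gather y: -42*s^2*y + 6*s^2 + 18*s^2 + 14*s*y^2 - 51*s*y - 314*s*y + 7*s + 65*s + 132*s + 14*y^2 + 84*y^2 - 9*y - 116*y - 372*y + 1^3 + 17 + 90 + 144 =24*s^2 + 204*s + y^2*(14*s + 98) + y*(-42*s^2 - 365*s - 497) + 252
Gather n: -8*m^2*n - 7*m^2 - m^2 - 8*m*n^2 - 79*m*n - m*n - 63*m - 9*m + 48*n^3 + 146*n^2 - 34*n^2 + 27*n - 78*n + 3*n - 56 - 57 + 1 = -8*m^2 - 72*m + 48*n^3 + n^2*(112 - 8*m) + n*(-8*m^2 - 80*m - 48) - 112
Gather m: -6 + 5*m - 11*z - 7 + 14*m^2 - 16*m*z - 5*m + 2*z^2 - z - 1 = 14*m^2 - 16*m*z + 2*z^2 - 12*z - 14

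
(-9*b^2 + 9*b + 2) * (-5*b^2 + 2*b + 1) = 45*b^4 - 63*b^3 - b^2 + 13*b + 2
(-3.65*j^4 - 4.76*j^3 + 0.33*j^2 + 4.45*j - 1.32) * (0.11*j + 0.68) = -0.4015*j^5 - 3.0056*j^4 - 3.2005*j^3 + 0.7139*j^2 + 2.8808*j - 0.8976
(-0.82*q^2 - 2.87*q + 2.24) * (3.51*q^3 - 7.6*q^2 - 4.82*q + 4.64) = -2.8782*q^5 - 3.8417*q^4 + 33.6268*q^3 - 6.9954*q^2 - 24.1136*q + 10.3936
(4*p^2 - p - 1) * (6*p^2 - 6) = 24*p^4 - 6*p^3 - 30*p^2 + 6*p + 6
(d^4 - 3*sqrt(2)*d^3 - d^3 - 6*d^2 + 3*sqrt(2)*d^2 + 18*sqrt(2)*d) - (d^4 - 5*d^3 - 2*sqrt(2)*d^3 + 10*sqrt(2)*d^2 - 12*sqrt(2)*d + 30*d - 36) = -sqrt(2)*d^3 + 4*d^3 - 7*sqrt(2)*d^2 - 6*d^2 - 30*d + 30*sqrt(2)*d + 36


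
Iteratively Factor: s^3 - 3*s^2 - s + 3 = (s - 3)*(s^2 - 1) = (s - 3)*(s - 1)*(s + 1)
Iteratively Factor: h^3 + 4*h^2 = (h)*(h^2 + 4*h) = h^2*(h + 4)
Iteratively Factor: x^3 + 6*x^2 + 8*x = (x)*(x^2 + 6*x + 8) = x*(x + 2)*(x + 4)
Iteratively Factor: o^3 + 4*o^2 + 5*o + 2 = (o + 2)*(o^2 + 2*o + 1) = (o + 1)*(o + 2)*(o + 1)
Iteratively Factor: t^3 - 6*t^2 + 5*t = (t - 1)*(t^2 - 5*t) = t*(t - 1)*(t - 5)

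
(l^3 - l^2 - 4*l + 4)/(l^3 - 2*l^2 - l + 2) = (l + 2)/(l + 1)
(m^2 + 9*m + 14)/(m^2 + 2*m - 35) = (m + 2)/(m - 5)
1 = 1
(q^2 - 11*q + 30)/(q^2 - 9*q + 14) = (q^2 - 11*q + 30)/(q^2 - 9*q + 14)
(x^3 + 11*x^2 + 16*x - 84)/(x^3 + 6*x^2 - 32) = (x^2 + 13*x + 42)/(x^2 + 8*x + 16)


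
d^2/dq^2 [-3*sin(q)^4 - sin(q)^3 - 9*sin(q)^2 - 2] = 48*sin(q)^4 + 9*sin(q)^3 - 6*sin(q) - 18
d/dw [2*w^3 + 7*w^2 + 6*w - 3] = 6*w^2 + 14*w + 6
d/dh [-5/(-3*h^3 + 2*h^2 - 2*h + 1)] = 5*(-9*h^2 + 4*h - 2)/(3*h^3 - 2*h^2 + 2*h - 1)^2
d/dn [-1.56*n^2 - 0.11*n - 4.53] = -3.12*n - 0.11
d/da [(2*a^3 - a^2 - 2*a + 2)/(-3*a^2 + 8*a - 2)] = 2*(-3*a^4 + 16*a^3 - 13*a^2 + 8*a - 6)/(9*a^4 - 48*a^3 + 76*a^2 - 32*a + 4)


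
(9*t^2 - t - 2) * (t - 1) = 9*t^3 - 10*t^2 - t + 2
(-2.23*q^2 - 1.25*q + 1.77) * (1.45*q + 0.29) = -3.2335*q^3 - 2.4592*q^2 + 2.204*q + 0.5133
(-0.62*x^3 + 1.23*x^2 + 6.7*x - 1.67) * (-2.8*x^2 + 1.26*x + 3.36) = 1.736*x^5 - 4.2252*x^4 - 19.2934*x^3 + 17.2508*x^2 + 20.4078*x - 5.6112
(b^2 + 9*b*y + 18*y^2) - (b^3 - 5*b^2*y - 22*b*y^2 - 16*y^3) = -b^3 + 5*b^2*y + b^2 + 22*b*y^2 + 9*b*y + 16*y^3 + 18*y^2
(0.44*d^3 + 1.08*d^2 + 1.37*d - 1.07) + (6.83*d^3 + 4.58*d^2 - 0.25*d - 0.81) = 7.27*d^3 + 5.66*d^2 + 1.12*d - 1.88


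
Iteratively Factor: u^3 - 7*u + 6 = (u - 2)*(u^2 + 2*u - 3) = (u - 2)*(u + 3)*(u - 1)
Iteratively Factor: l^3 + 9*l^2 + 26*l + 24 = (l + 4)*(l^2 + 5*l + 6) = (l + 3)*(l + 4)*(l + 2)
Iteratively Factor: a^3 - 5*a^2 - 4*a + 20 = (a + 2)*(a^2 - 7*a + 10) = (a - 5)*(a + 2)*(a - 2)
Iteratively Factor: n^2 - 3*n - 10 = (n - 5)*(n + 2)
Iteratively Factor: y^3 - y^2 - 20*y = (y - 5)*(y^2 + 4*y) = (y - 5)*(y + 4)*(y)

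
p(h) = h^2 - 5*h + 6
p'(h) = 2*h - 5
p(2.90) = -0.09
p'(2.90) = 0.80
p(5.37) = 7.99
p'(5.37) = 5.74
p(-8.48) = 120.31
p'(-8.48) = -21.96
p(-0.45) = 8.45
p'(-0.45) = -5.90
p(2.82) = -0.15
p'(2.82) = 0.64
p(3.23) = 0.28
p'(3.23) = 1.46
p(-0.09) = 6.46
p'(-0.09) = -5.18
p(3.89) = 1.68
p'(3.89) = 2.78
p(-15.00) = 306.00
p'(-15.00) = -35.00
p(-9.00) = 132.00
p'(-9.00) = -23.00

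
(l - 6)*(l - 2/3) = l^2 - 20*l/3 + 4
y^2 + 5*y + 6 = (y + 2)*(y + 3)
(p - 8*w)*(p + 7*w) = p^2 - p*w - 56*w^2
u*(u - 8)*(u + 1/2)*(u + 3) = u^4 - 9*u^3/2 - 53*u^2/2 - 12*u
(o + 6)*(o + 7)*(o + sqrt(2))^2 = o^4 + 2*sqrt(2)*o^3 + 13*o^3 + 26*sqrt(2)*o^2 + 44*o^2 + 26*o + 84*sqrt(2)*o + 84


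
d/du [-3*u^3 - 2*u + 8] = -9*u^2 - 2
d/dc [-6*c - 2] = -6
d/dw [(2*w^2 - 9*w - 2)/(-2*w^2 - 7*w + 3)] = (-32*w^2 + 4*w - 41)/(4*w^4 + 28*w^3 + 37*w^2 - 42*w + 9)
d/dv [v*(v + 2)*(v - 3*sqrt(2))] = 3*v^2 - 6*sqrt(2)*v + 4*v - 6*sqrt(2)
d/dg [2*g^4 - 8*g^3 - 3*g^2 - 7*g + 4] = 8*g^3 - 24*g^2 - 6*g - 7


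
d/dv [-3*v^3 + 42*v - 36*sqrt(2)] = 42 - 9*v^2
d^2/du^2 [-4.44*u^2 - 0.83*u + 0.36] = -8.88000000000000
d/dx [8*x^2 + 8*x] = 16*x + 8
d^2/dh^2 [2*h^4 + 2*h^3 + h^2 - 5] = 24*h^2 + 12*h + 2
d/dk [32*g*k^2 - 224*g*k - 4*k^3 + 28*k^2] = 64*g*k - 224*g - 12*k^2 + 56*k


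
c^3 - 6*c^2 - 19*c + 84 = (c - 7)*(c - 3)*(c + 4)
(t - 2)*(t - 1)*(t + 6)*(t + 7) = t^4 + 10*t^3 + 5*t^2 - 100*t + 84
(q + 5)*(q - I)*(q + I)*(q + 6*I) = q^4 + 5*q^3 + 6*I*q^3 + q^2 + 30*I*q^2 + 5*q + 6*I*q + 30*I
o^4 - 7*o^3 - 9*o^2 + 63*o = o*(o - 7)*(o - 3)*(o + 3)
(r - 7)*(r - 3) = r^2 - 10*r + 21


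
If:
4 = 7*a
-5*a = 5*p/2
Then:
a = 4/7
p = -8/7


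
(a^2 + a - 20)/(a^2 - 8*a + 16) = (a + 5)/(a - 4)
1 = 1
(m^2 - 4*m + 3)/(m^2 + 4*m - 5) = (m - 3)/(m + 5)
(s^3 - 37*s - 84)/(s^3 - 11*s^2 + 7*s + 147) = (s + 4)/(s - 7)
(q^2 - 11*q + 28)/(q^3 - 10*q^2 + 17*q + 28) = 1/(q + 1)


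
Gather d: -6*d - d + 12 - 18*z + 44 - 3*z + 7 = -7*d - 21*z + 63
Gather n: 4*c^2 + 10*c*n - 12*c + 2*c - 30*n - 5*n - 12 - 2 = 4*c^2 - 10*c + n*(10*c - 35) - 14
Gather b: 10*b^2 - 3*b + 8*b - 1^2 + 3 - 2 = 10*b^2 + 5*b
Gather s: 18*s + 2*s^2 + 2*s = 2*s^2 + 20*s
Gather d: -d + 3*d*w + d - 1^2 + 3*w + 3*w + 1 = 3*d*w + 6*w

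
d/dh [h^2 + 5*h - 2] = 2*h + 5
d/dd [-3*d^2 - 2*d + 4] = -6*d - 2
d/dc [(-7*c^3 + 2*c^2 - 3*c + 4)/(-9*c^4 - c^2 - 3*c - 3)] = ((21*c^2 - 4*c + 3)*(9*c^4 + c^2 + 3*c + 3) - (36*c^3 + 2*c + 3)*(7*c^3 - 2*c^2 + 3*c - 4))/(9*c^4 + c^2 + 3*c + 3)^2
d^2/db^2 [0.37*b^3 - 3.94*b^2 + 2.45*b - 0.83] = 2.22*b - 7.88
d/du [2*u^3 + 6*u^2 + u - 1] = 6*u^2 + 12*u + 1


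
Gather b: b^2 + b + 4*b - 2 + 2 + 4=b^2 + 5*b + 4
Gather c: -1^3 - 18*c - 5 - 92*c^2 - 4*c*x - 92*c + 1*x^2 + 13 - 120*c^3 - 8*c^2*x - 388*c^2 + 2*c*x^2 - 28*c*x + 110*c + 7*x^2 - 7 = -120*c^3 + c^2*(-8*x - 480) + c*(2*x^2 - 32*x) + 8*x^2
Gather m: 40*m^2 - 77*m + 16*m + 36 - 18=40*m^2 - 61*m + 18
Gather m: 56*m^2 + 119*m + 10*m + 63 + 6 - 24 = 56*m^2 + 129*m + 45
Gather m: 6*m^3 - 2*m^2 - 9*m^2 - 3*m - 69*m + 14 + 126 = 6*m^3 - 11*m^2 - 72*m + 140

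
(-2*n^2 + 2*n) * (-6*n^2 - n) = 12*n^4 - 10*n^3 - 2*n^2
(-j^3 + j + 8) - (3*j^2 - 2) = -j^3 - 3*j^2 + j + 10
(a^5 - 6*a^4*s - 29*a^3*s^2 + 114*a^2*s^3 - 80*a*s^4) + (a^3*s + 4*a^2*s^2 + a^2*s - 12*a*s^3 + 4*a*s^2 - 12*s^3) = a^5 - 6*a^4*s - 29*a^3*s^2 + a^3*s + 114*a^2*s^3 + 4*a^2*s^2 + a^2*s - 80*a*s^4 - 12*a*s^3 + 4*a*s^2 - 12*s^3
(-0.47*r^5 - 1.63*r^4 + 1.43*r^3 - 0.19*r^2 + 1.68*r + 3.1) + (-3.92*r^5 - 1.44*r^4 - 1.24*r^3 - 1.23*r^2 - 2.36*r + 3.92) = -4.39*r^5 - 3.07*r^4 + 0.19*r^3 - 1.42*r^2 - 0.68*r + 7.02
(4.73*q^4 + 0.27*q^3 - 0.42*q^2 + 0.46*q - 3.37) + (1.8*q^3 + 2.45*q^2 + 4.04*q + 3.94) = 4.73*q^4 + 2.07*q^3 + 2.03*q^2 + 4.5*q + 0.57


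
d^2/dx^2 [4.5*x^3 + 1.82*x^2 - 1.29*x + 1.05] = 27.0*x + 3.64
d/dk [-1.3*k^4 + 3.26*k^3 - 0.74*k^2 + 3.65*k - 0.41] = -5.2*k^3 + 9.78*k^2 - 1.48*k + 3.65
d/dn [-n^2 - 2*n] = -2*n - 2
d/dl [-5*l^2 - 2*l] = -10*l - 2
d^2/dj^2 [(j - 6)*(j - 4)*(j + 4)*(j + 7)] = 12*j^2 + 6*j - 116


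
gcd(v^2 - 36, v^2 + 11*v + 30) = v + 6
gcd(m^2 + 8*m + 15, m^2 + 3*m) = m + 3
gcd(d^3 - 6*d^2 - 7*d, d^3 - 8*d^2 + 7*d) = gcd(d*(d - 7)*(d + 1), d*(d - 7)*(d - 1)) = d^2 - 7*d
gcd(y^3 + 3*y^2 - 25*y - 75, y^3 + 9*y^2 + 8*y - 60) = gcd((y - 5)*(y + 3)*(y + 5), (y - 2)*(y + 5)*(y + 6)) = y + 5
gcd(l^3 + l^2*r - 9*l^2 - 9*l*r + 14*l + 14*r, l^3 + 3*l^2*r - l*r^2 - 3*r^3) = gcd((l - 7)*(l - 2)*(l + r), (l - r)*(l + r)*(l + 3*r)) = l + r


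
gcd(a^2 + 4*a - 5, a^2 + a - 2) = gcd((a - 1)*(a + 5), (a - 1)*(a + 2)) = a - 1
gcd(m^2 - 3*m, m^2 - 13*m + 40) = 1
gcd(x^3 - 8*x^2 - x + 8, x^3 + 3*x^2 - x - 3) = x^2 - 1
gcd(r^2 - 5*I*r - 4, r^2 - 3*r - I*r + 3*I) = r - I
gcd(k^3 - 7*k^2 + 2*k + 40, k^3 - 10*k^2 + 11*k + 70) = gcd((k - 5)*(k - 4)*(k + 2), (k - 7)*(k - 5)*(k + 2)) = k^2 - 3*k - 10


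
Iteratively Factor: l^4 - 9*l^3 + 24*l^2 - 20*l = (l)*(l^3 - 9*l^2 + 24*l - 20) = l*(l - 2)*(l^2 - 7*l + 10) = l*(l - 2)^2*(l - 5)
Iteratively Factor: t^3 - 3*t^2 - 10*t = (t + 2)*(t^2 - 5*t) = t*(t + 2)*(t - 5)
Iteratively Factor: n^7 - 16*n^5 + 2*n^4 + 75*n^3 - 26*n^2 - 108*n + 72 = (n + 2)*(n^6 - 2*n^5 - 12*n^4 + 26*n^3 + 23*n^2 - 72*n + 36) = (n - 3)*(n + 2)*(n^5 + n^4 - 9*n^3 - n^2 + 20*n - 12) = (n - 3)*(n + 2)*(n + 3)*(n^4 - 2*n^3 - 3*n^2 + 8*n - 4) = (n - 3)*(n + 2)^2*(n + 3)*(n^3 - 4*n^2 + 5*n - 2) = (n - 3)*(n - 1)*(n + 2)^2*(n + 3)*(n^2 - 3*n + 2) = (n - 3)*(n - 1)^2*(n + 2)^2*(n + 3)*(n - 2)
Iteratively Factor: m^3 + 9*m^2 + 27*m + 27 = (m + 3)*(m^2 + 6*m + 9) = (m + 3)^2*(m + 3)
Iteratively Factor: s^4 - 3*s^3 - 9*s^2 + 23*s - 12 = (s - 1)*(s^3 - 2*s^2 - 11*s + 12) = (s - 1)*(s + 3)*(s^2 - 5*s + 4) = (s - 1)^2*(s + 3)*(s - 4)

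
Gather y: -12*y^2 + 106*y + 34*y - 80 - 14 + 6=-12*y^2 + 140*y - 88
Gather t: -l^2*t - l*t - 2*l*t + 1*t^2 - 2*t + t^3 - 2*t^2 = t^3 - t^2 + t*(-l^2 - 3*l - 2)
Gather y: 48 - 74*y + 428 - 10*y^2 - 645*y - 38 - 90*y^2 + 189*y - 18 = -100*y^2 - 530*y + 420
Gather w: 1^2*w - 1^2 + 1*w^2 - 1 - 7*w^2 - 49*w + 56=-6*w^2 - 48*w + 54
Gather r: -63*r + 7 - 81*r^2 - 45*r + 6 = -81*r^2 - 108*r + 13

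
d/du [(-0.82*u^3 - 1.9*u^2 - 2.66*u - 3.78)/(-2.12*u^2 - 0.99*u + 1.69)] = (1.7384*u^4 + 1.6236*u^3 - 7.9156*u^2 - 22.4492*u - 8.2376)/(4.4944*u^4 + 4.1976*u^3 - 6.1855*u^2 - 3.3462*u + 2.8561)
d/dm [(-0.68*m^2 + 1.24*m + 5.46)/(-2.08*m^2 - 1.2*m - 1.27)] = (3.3952*m^2 + 24.4408*m + 4.9772)/(4.3264*m^4 + 4.992*m^3 + 6.7232*m^2 + 3.048*m + 1.6129)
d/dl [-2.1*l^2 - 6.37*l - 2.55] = -4.2*l - 6.37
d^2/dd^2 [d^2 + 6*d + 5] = 2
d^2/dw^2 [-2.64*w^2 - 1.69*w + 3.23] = -5.28000000000000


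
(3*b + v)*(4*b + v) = 12*b^2 + 7*b*v + v^2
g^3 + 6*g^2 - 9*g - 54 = (g - 3)*(g + 3)*(g + 6)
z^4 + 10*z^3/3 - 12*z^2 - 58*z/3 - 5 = (z - 3)*(z + 1/3)*(z + 1)*(z + 5)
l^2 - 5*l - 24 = (l - 8)*(l + 3)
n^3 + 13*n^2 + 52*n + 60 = (n + 2)*(n + 5)*(n + 6)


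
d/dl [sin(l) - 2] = cos(l)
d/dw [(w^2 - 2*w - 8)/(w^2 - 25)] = 2*(w^2 - 17*w + 25)/(w^4 - 50*w^2 + 625)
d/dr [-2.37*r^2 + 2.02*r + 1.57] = 2.02 - 4.74*r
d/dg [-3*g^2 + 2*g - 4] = 2 - 6*g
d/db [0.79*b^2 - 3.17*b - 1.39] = 1.58*b - 3.17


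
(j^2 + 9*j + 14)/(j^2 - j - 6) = (j + 7)/(j - 3)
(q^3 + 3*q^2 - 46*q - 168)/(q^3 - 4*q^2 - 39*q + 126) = (q + 4)/(q - 3)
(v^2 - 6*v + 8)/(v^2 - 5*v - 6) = (-v^2 + 6*v - 8)/(-v^2 + 5*v + 6)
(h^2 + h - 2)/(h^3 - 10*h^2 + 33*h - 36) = (h^2 + h - 2)/(h^3 - 10*h^2 + 33*h - 36)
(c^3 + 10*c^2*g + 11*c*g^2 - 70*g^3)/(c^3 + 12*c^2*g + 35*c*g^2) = (c - 2*g)/c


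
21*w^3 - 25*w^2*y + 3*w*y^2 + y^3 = (-3*w + y)*(-w + y)*(7*w + y)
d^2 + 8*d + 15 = (d + 3)*(d + 5)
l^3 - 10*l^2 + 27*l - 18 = (l - 6)*(l - 3)*(l - 1)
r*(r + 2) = r^2 + 2*r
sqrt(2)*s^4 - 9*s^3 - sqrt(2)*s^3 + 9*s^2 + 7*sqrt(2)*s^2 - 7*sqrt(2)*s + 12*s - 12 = (s - 1)*(s - 3*sqrt(2))*(s - 2*sqrt(2))*(sqrt(2)*s + 1)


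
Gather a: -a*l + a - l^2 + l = a*(1 - l) - l^2 + l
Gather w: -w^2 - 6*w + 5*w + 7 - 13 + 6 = -w^2 - w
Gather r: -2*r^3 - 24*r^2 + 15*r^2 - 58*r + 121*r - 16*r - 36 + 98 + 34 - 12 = -2*r^3 - 9*r^2 + 47*r + 84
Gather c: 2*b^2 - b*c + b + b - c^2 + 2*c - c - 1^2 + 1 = 2*b^2 + 2*b - c^2 + c*(1 - b)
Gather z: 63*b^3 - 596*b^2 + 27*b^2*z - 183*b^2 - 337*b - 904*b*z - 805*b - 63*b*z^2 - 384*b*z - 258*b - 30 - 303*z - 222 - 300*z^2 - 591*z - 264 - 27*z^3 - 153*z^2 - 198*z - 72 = 63*b^3 - 779*b^2 - 1400*b - 27*z^3 + z^2*(-63*b - 453) + z*(27*b^2 - 1288*b - 1092) - 588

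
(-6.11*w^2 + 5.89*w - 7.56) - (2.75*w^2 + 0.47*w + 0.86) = -8.86*w^2 + 5.42*w - 8.42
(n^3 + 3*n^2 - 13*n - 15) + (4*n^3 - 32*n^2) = 5*n^3 - 29*n^2 - 13*n - 15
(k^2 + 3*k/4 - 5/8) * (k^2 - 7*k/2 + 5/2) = k^4 - 11*k^3/4 - 3*k^2/4 + 65*k/16 - 25/16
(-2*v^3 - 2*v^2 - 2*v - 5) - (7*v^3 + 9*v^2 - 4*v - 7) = -9*v^3 - 11*v^2 + 2*v + 2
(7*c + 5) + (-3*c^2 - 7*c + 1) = 6 - 3*c^2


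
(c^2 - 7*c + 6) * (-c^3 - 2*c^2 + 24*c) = -c^5 + 5*c^4 + 32*c^3 - 180*c^2 + 144*c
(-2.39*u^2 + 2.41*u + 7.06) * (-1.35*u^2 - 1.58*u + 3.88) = 3.2265*u^4 + 0.5227*u^3 - 22.612*u^2 - 1.804*u + 27.3928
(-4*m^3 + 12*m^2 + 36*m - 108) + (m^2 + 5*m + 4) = -4*m^3 + 13*m^2 + 41*m - 104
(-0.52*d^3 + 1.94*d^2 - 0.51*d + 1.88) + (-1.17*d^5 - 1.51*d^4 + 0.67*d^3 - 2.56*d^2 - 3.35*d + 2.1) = -1.17*d^5 - 1.51*d^4 + 0.15*d^3 - 0.62*d^2 - 3.86*d + 3.98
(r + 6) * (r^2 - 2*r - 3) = r^3 + 4*r^2 - 15*r - 18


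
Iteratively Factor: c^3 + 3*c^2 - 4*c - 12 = (c - 2)*(c^2 + 5*c + 6) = (c - 2)*(c + 3)*(c + 2)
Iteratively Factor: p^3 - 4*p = (p)*(p^2 - 4) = p*(p + 2)*(p - 2)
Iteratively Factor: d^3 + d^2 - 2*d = (d)*(d^2 + d - 2) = d*(d + 2)*(d - 1)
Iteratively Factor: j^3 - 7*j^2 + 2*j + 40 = (j + 2)*(j^2 - 9*j + 20) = (j - 4)*(j + 2)*(j - 5)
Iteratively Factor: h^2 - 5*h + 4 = (h - 4)*(h - 1)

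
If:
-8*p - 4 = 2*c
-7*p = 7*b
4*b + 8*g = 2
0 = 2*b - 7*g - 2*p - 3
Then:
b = 19/30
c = 8/15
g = -1/15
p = -19/30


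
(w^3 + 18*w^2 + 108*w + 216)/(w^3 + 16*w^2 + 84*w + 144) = (w + 6)/(w + 4)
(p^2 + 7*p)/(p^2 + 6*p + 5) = p*(p + 7)/(p^2 + 6*p + 5)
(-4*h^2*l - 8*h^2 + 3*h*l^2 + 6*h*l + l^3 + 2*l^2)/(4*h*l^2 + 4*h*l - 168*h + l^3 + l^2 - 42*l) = (-h*l - 2*h + l^2 + 2*l)/(l^2 + l - 42)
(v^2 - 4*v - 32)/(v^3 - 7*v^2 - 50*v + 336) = (v + 4)/(v^2 + v - 42)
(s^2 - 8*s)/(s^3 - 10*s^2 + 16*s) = 1/(s - 2)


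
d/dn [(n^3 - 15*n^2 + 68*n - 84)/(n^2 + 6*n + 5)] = (n^4 + 12*n^3 - 143*n^2 + 18*n + 844)/(n^4 + 12*n^3 + 46*n^2 + 60*n + 25)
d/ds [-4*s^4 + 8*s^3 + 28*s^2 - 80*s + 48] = -16*s^3 + 24*s^2 + 56*s - 80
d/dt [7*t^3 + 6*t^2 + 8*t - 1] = 21*t^2 + 12*t + 8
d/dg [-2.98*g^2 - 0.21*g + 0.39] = -5.96*g - 0.21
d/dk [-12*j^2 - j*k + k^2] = -j + 2*k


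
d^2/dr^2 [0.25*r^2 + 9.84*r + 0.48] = 0.500000000000000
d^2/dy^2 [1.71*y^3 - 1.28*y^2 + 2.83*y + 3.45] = 10.26*y - 2.56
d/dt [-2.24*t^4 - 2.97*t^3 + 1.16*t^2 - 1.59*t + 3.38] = -8.96*t^3 - 8.91*t^2 + 2.32*t - 1.59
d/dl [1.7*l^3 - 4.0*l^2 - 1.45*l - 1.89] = 5.1*l^2 - 8.0*l - 1.45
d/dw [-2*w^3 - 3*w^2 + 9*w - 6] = -6*w^2 - 6*w + 9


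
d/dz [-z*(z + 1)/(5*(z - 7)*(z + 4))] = 4*(z^2 + 14*z + 7)/(5*(z^4 - 6*z^3 - 47*z^2 + 168*z + 784))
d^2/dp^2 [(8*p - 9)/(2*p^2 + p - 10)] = 2*(2*(5 - 24*p)*(2*p^2 + p - 10) + (4*p + 1)^2*(8*p - 9))/(2*p^2 + p - 10)^3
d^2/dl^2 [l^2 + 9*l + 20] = 2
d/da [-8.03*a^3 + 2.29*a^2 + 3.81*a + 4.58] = -24.09*a^2 + 4.58*a + 3.81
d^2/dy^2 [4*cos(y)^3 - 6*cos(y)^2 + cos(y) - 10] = -4*cos(y) + 12*cos(2*y) - 9*cos(3*y)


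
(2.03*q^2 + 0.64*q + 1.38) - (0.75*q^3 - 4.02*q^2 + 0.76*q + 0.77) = -0.75*q^3 + 6.05*q^2 - 0.12*q + 0.61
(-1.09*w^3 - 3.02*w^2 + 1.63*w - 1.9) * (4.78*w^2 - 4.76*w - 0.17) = -5.2102*w^5 - 9.2472*w^4 + 22.3519*w^3 - 16.3274*w^2 + 8.7669*w + 0.323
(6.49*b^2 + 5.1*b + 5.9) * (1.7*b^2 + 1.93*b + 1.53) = 11.033*b^4 + 21.1957*b^3 + 29.8027*b^2 + 19.19*b + 9.027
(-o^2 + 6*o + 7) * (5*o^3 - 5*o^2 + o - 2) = -5*o^5 + 35*o^4 + 4*o^3 - 27*o^2 - 5*o - 14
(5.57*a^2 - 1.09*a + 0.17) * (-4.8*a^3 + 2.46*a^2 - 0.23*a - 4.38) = -26.736*a^5 + 18.9342*a^4 - 4.7785*a^3 - 23.7277*a^2 + 4.7351*a - 0.7446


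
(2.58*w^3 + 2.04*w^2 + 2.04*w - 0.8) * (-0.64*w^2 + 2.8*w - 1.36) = -1.6512*w^5 + 5.9184*w^4 + 0.897599999999999*w^3 + 3.4496*w^2 - 5.0144*w + 1.088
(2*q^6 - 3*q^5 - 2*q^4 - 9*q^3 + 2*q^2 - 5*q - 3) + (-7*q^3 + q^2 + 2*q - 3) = 2*q^6 - 3*q^5 - 2*q^4 - 16*q^3 + 3*q^2 - 3*q - 6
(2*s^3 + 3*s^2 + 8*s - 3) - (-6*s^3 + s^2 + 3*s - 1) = 8*s^3 + 2*s^2 + 5*s - 2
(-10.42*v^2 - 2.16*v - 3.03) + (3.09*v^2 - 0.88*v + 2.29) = -7.33*v^2 - 3.04*v - 0.74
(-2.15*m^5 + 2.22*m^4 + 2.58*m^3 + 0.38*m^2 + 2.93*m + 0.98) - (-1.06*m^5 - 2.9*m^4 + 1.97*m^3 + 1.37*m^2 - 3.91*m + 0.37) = -1.09*m^5 + 5.12*m^4 + 0.61*m^3 - 0.99*m^2 + 6.84*m + 0.61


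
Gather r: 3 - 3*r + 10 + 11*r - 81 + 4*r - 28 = 12*r - 96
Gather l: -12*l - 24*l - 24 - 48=-36*l - 72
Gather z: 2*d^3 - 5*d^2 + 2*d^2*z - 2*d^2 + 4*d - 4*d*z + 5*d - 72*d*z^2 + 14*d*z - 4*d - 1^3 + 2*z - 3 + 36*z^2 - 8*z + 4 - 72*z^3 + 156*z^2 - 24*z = 2*d^3 - 7*d^2 + 5*d - 72*z^3 + z^2*(192 - 72*d) + z*(2*d^2 + 10*d - 30)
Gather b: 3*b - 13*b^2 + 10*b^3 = 10*b^3 - 13*b^2 + 3*b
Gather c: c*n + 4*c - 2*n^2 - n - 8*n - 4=c*(n + 4) - 2*n^2 - 9*n - 4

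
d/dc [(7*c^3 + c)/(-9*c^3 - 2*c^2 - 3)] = (-14*c^4 + 18*c^3 - 61*c^2 - 3)/(81*c^6 + 36*c^5 + 4*c^4 + 54*c^3 + 12*c^2 + 9)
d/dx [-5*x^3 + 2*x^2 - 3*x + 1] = -15*x^2 + 4*x - 3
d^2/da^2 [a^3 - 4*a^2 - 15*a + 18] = 6*a - 8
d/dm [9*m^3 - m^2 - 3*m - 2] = 27*m^2 - 2*m - 3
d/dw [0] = 0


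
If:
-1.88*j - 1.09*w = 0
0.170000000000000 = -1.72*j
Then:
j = -0.10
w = 0.17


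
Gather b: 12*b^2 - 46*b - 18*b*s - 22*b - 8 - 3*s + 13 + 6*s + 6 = 12*b^2 + b*(-18*s - 68) + 3*s + 11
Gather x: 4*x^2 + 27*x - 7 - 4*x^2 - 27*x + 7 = 0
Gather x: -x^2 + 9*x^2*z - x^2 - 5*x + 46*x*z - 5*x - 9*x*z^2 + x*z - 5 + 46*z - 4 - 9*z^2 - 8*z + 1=x^2*(9*z - 2) + x*(-9*z^2 + 47*z - 10) - 9*z^2 + 38*z - 8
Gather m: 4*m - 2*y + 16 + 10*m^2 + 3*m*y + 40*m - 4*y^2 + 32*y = 10*m^2 + m*(3*y + 44) - 4*y^2 + 30*y + 16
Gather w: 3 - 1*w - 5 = -w - 2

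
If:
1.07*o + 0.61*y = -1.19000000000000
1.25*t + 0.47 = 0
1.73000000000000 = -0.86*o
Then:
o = -2.01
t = -0.38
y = 1.58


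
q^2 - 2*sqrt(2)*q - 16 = (q - 4*sqrt(2))*(q + 2*sqrt(2))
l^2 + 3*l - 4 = (l - 1)*(l + 4)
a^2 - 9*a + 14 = (a - 7)*(a - 2)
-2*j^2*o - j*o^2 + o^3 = o*(-2*j + o)*(j + o)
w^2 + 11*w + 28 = (w + 4)*(w + 7)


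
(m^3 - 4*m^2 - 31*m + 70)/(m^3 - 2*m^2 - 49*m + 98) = (m + 5)/(m + 7)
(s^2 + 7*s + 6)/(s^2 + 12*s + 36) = (s + 1)/(s + 6)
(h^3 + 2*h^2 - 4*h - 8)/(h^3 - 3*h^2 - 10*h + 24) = (h^2 + 4*h + 4)/(h^2 - h - 12)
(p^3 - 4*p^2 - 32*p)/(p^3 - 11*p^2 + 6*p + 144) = p*(p + 4)/(p^2 - 3*p - 18)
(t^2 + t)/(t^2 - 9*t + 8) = t*(t + 1)/(t^2 - 9*t + 8)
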